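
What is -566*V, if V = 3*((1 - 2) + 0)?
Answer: 1698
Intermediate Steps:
V = -3 (V = 3*(-1 + 0) = 3*(-1) = -3)
-566*V = -566*(-3) = 1698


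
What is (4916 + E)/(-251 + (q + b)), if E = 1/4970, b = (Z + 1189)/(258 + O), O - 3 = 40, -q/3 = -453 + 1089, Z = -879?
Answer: -1050598403/461179790 ≈ -2.2781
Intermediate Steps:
q = -1908 (q = -3*(-453 + 1089) = -3*636 = -1908)
O = 43 (O = 3 + 40 = 43)
b = 310/301 (b = (-879 + 1189)/(258 + 43) = 310/301 ≈ 1.0299)
E = 1/4970 ≈ 0.00020121
(4916 + E)/(-251 + (q + b)) = (4916 + 1/4970)/(-251 + (-1908 + 310/301)) = 24432521/(4970*(-251 - 573998/301)) = 24432521/(4970*(-649549/301)) = (24432521/4970)*(-301/649549) = -1050598403/461179790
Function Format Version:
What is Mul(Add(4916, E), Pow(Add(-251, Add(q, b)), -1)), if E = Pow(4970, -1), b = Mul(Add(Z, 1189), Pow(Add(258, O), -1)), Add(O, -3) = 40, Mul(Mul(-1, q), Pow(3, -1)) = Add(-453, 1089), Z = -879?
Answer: Rational(-1050598403, 461179790) ≈ -2.2781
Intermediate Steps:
q = -1908 (q = Mul(-3, Add(-453, 1089)) = Mul(-3, 636) = -1908)
O = 43 (O = Add(3, 40) = 43)
b = Rational(310, 301) (b = Mul(Add(-879, 1189), Pow(Add(258, 43), -1)) = Mul(310, Pow(301, -1)) = Mul(310, Rational(1, 301)) = Rational(310, 301) ≈ 1.0299)
E = Rational(1, 4970) ≈ 0.00020121
Mul(Add(4916, E), Pow(Add(-251, Add(q, b)), -1)) = Mul(Add(4916, Rational(1, 4970)), Pow(Add(-251, Add(-1908, Rational(310, 301))), -1)) = Mul(Rational(24432521, 4970), Pow(Add(-251, Rational(-573998, 301)), -1)) = Mul(Rational(24432521, 4970), Pow(Rational(-649549, 301), -1)) = Mul(Rational(24432521, 4970), Rational(-301, 649549)) = Rational(-1050598403, 461179790)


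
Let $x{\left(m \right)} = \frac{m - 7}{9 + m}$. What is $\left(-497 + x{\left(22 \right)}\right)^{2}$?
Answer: $\frac{236913664}{961} \approx 2.4653 \cdot 10^{5}$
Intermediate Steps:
$x{\left(m \right)} = \frac{-7 + m}{9 + m}$
$\left(-497 + x{\left(22 \right)}\right)^{2} = \left(-497 + \frac{-7 + 22}{9 + 22}\right)^{2} = \left(-497 + \frac{1}{31} \cdot 15\right)^{2} = \left(-497 + \frac{15}{31}\right)^{2} = \left(- \frac{15392}{31}\right)^{2} = \frac{236913664}{961}$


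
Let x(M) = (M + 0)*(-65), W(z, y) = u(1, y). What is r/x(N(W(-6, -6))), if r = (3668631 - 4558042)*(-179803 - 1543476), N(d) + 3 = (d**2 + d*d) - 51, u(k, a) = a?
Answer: -1532703298669/1170 ≈ -1.3100e+9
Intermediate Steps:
W(z, y) = y
N(d) = -54 + 2*d**2 (N(d) = -3 + ((d**2 + d*d) - 51) = -3 + ((d**2 + d**2) - 51) = -3 + (2*d**2 - 51) = -3 + (-51 + 2*d**2) = -54 + 2*d**2)
r = 1532703298669 (r = -889411*(-1723279) = 1532703298669)
x(M) = -65*M (x(M) = M*(-65) = -65*M)
r/x(N(W(-6, -6))) = 1532703298669/((-65*(-54 + 2*(-6)**2))) = 1532703298669/((-65*(-54 + 2*36))) = 1532703298669/((-65*(-54 + 72))) = 1532703298669/((-65*18)) = 1532703298669/(-1170) = 1532703298669*(-1/1170) = -1532703298669/1170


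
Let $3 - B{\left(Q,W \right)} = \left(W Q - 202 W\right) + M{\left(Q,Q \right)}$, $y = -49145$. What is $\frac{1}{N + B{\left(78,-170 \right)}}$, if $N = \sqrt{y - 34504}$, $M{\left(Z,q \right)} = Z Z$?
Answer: $- \frac{27161}{737803570} - \frac{i \sqrt{83649}}{737803570} \approx -3.6813 \cdot 10^{-5} - 3.92 \cdot 10^{-7} i$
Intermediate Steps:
$M{\left(Z,q \right)} = Z^{2}$
$B{\left(Q,W \right)} = 3 - Q^{2} + 202 W - Q W$ ($B{\left(Q,W \right)} = 3 - \left(\left(W Q - 202 W\right) + Q^{2}\right) = 3 - \left(\left(Q W - 202 W\right) + Q^{2}\right) = 3 - \left(\left(- 202 W + Q W\right) + Q^{2}\right) = 3 - \left(Q^{2} - 202 W + Q W\right) = 3 - Q^{2} + 202 W - Q W$)
$N = i \sqrt{83649}$ ($N = \sqrt{-49145 - 34504} = \sqrt{-83649} = i \sqrt{83649} \approx 289.22 i$)
$\frac{1}{N + B{\left(78,-170 \right)}} = \frac{1}{i \sqrt{83649} + \left(3 - 78^{2} + 202 \left(-170\right) - 78 \left(-170\right)\right)} = \frac{1}{i \sqrt{83649} + \left(3 - 6084 - 34340 + 13260\right)} = \frac{1}{i \sqrt{83649} - 27161} = \frac{1}{-27161 + i \sqrt{83649}}$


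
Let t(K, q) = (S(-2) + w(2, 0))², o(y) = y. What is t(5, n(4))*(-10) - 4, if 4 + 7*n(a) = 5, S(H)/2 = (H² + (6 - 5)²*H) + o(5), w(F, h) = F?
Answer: -2564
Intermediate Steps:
S(H) = 10 + 2*H + 2*H² (S(H) = 2*((H² + (6 - 5)²*H) + 5) = 2*((H² + 1²*H) + 5) = 2*((H² + 1*H) + 5) = 2*((H² + H) + 5) = 2*((H + H²) + 5) = 2*(5 + H + H²) = 10 + 2*H + 2*H²)
n(a) = ⅐ (n(a) = -4/7 + (⅐)*5 = -4/7 + 5/7 = ⅐)
t(K, q) = 256 (t(K, q) = ((10 + 2*(-2) + 2*(-2)²) + 2)² = ((10 - 4 + 2*4) + 2)² = ((10 - 4 + 8) + 2)² = (14 + 2)² = 16² = 256)
t(5, n(4))*(-10) - 4 = 256*(-10) - 4 = -2560 - 4 = -2564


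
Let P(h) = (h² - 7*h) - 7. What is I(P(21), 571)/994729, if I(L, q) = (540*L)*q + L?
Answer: 88493867/994729 ≈ 88.963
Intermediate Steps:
P(h) = -7 + h² - 7*h
I(L, q) = L + 540*L*q (I(L, q) = 540*L*q + L = L + 540*L*q)
I(P(21), 571)/994729 = ((-7 + 21² - 7*21)*(1 + 540*571))/994729 = ((-7 + 441 - 147)*(1 + 308340))*(1/994729) = (287*308341)*(1/994729) = 88493867*(1/994729) = 88493867/994729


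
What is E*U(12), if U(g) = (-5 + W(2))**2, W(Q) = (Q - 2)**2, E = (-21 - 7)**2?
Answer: 19600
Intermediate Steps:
E = 784 (E = (-28)**2 = 784)
W(Q) = (-2 + Q)**2
U(g) = 25 (U(g) = (-5 + (-2 + 2)**2)**2 = (-5 + 0**2)**2 = (-5 + 0)**2 = (-5)**2 = 25)
E*U(12) = 784*25 = 19600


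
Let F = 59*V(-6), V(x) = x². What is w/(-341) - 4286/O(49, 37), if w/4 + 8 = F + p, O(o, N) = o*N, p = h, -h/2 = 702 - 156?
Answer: -8887574/618233 ≈ -14.376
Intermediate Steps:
h = -1092 (h = -2*(702 - 156) = -2*546 = -1092)
p = -1092
F = 2124 (F = 59*(-6)² = 59*36 = 2124)
O(o, N) = N*o
w = 4096 (w = -32 + 4*(2124 - 1092) = -32 + 4*1032 = -32 + 4128 = 4096)
w/(-341) - 4286/O(49, 37) = 4096/(-341) - 4286/(37*49) = 4096*(-1/341) - 4286/1813 = -4096/341 - 4286*1/1813 = -4096/341 - 4286/1813 = -8887574/618233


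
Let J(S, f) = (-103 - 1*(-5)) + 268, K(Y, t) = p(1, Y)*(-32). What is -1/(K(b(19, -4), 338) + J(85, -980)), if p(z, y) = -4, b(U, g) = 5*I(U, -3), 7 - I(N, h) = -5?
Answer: -1/298 ≈ -0.0033557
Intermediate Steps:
I(N, h) = 12 (I(N, h) = 7 - 1*(-5) = 7 + 5 = 12)
b(U, g) = 60 (b(U, g) = 5*12 = 60)
K(Y, t) = 128 (K(Y, t) = -4*(-32) = 128)
J(S, f) = 170 (J(S, f) = (-103 + 5) + 268 = -98 + 268 = 170)
-1/(K(b(19, -4), 338) + J(85, -980)) = -1/(128 + 170) = -1/298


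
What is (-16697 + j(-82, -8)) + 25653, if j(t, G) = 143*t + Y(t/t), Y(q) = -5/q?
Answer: -2775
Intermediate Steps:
j(t, G) = -5 + 143*t (j(t, G) = 143*t - 5/(t/t) = 143*t - 5/1 = 143*t - 5*1 = 143*t - 5 = -5 + 143*t)
(-16697 + j(-82, -8)) + 25653 = (-16697 + (-5 + 143*(-82))) + 25653 = (-16697 + (-5 - 11726)) + 25653 = (-16697 - 11731) + 25653 = -28428 + 25653 = -2775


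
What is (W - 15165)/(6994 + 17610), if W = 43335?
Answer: 14085/12302 ≈ 1.1449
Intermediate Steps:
(W - 15165)/(6994 + 17610) = (43335 - 15165)/(6994 + 17610) = 28170/24604 = 28170*(1/24604) = 14085/12302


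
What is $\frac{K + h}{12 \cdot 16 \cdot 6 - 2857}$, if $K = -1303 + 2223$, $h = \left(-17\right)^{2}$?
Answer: $- \frac{39}{55} \approx -0.70909$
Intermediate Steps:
$h = 289$
$K = 920$
$\frac{K + h}{12 \cdot 16 \cdot 6 - 2857} = \frac{920 + 289}{12 \cdot 16 \cdot 6 - 2857} = \frac{1209}{192 \cdot 6 - 2857} = \frac{1209}{1152 - 2857} = \frac{1209}{-1705} = 1209 \left(- \frac{1}{1705}\right) = - \frac{39}{55}$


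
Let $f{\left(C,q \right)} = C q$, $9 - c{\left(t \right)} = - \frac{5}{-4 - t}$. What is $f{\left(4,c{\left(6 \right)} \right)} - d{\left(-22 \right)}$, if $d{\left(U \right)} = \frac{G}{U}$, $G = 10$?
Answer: $\frac{379}{11} \approx 34.455$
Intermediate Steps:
$c{\left(t \right)} = 9 + \frac{5}{-4 - t}$ ($c{\left(t \right)} = 9 - - \frac{5}{-4 - t} = 9 + \frac{5}{-4 - t}$)
$d{\left(U \right)} = \frac{10}{U}$
$f{\left(4,c{\left(6 \right)} \right)} - d{\left(-22 \right)} = 4 \frac{31 + 9 \cdot 6}{4 + 6} - \frac{10}{-22} = 4 \frac{31 + 54}{10} - 10 \left(- \frac{1}{22}\right) = 4 \cdot \frac{1}{10} \cdot 85 - - \frac{5}{11} = 4 \cdot \frac{17}{2} + \frac{5}{11} = 34 + \frac{5}{11} = \frac{379}{11}$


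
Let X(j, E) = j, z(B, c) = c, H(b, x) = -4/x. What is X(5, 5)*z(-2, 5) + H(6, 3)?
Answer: 71/3 ≈ 23.667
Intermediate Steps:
X(5, 5)*z(-2, 5) + H(6, 3) = 5*5 - 4/3 = 25 - 4*1/3 = 25 - 4/3 = 71/3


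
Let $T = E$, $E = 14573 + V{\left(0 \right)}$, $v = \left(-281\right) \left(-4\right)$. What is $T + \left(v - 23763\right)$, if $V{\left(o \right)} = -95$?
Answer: $-8161$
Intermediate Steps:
$v = 1124$
$E = 14478$ ($E = 14573 - 95 = 14478$)
$T = 14478$
$T + \left(v - 23763\right) = 14478 + \left(1124 - 23763\right) = 14478 - 22639 = -8161$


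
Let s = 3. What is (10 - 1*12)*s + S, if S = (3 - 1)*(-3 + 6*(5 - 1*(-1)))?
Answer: 60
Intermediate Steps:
S = 66 (S = 2*(-3 + 6*(5 + 1)) = 2*(-3 + 6*6) = 2*(-3 + 36) = 2*33 = 66)
(10 - 1*12)*s + S = (10 - 1*12)*3 + 66 = (10 - 12)*3 + 66 = -2*3 + 66 = -6 + 66 = 60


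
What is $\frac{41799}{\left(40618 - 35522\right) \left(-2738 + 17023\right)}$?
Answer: $\frac{41799}{72796360} \approx 0.00057419$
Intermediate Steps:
$\frac{41799}{\left(40618 - 35522\right) \left(-2738 + 17023\right)} = \frac{41799}{5096 \cdot 14285} = \frac{41799}{72796360}$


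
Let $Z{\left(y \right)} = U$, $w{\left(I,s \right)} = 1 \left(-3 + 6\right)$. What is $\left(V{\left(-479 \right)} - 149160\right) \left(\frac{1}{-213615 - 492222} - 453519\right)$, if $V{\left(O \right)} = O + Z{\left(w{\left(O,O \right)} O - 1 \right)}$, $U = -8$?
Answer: $\frac{47903574557487388}{705837} \approx 6.7868 \cdot 10^{10}$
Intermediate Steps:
$w{\left(I,s \right)} = 3$ ($w{\left(I,s \right)} = 1 \cdot 3 = 3$)
$Z{\left(y \right)} = -8$
$V{\left(O \right)} = -8 + O$ ($V{\left(O \right)} = O - 8 = -8 + O$)
$\left(V{\left(-479 \right)} - 149160\right) \left(\frac{1}{-213615 - 492222} - 453519\right) = \left(\left(-8 - 479\right) - 149160\right) \left(\frac{1}{-213615 - 492222} - 453519\right) = \left(-487 - 149160\right) \left(\frac{1}{-705837} - 453519\right) = - 149647 \left(- \frac{1}{705837} - 453519\right) = \left(-149647\right) \left(- \frac{320110490404}{705837}\right) = \frac{47903574557487388}{705837}$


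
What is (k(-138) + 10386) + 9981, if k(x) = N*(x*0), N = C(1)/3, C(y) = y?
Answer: 20367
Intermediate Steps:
N = 1/3 ≈ 0.33333
k(x) = 0 (k(x) = (x*0)/3 = (1/3)*0 = 0)
(k(-138) + 10386) + 9981 = (0 + 10386) + 9981 = 10386 + 9981 = 20367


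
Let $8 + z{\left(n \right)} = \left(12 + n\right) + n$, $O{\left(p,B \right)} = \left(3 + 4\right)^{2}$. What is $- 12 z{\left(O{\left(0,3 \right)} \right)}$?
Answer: $-1224$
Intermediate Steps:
$O{\left(p,B \right)} = 49$ ($O{\left(p,B \right)} = 7^{2} = 49$)
$z{\left(n \right)} = 4 + 2 n$ ($z{\left(n \right)} = -8 + \left(\left(12 + n\right) + n\right) = -8 + \left(12 + 2 n\right) = 4 + 2 n$)
$- 12 z{\left(O{\left(0,3 \right)} \right)} = - 12 \left(4 + 2 \cdot 49\right) = - 12 \left(4 + 98\right) = \left(-12\right) 102 = -1224$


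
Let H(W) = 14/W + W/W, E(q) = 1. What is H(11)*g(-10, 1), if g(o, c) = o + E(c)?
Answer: -225/11 ≈ -20.455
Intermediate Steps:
H(W) = 1 + 14/W (H(W) = 14/W + 1 = 1 + 14/W)
g(o, c) = 1 + o (g(o, c) = o + 1 = 1 + o)
H(11)*g(-10, 1) = ((14 + 11)/11)*(1 - 10) = ((1/11)*25)*(-9) = (25/11)*(-9) = -225/11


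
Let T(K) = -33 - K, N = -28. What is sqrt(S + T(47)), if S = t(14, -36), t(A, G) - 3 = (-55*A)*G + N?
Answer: sqrt(27615) ≈ 166.18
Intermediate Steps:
t(A, G) = -25 - 55*A*G (t(A, G) = 3 + ((-55*A)*G - 28) = 3 + (-55*A*G - 28) = 3 + (-28 - 55*A*G) = -25 - 55*A*G)
S = 27695 (S = -25 - 55*14*(-36) = -25 + 27720 = 27695)
sqrt(S + T(47)) = sqrt(27695 + (-33 - 1*47)) = sqrt(27695 + (-33 - 47)) = sqrt(27695 - 80) = sqrt(27615)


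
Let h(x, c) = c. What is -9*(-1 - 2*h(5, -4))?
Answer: -63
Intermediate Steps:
-9*(-1 - 2*h(5, -4)) = -9*(-1 - 2*(-4)) = -9*(-1 + 8) = -9*7 = -63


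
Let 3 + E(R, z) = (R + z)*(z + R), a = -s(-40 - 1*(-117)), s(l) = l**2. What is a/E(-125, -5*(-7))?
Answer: -5929/8097 ≈ -0.73225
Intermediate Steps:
a = -5929 (a = -(-40 - 1*(-117))**2 = -(-40 + 117)**2 = -1*77**2 = -1*5929 = -5929)
E(R, z) = -3 + (R + z)**2 (E(R, z) = -3 + (R + z)*(z + R) = -3 + (R + z)*(R + z) = -3 + (R + z)**2)
a/E(-125, -5*(-7)) = -5929/(-3 + (-125 - 5*(-7))**2) = -5929/(-3 + (-125 + 35)**2) = -5929/(-3 + (-90)**2) = -5929/(-3 + 8100) = -5929/8097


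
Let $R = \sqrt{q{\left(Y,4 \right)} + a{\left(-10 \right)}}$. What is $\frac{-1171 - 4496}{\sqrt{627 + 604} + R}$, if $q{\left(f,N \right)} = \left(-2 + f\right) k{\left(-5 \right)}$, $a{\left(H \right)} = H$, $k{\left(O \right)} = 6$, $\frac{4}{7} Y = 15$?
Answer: $- \frac{11334}{\sqrt{542} + 2 \sqrt{1231}} \approx -121.28$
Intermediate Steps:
$Y = \frac{105}{4}$ ($Y = \frac{7}{4} \cdot 15 = \frac{105}{4} \approx 26.25$)
$q{\left(f,N \right)} = -12 + 6 f$ ($q{\left(f,N \right)} = \left(-2 + f\right) 6 = -12 + 6 f$)
$R = \frac{\sqrt{542}}{2}$ ($R = \sqrt{\left(-12 + 6 \cdot \frac{105}{4}\right) - 10} = \sqrt{\left(-12 + \frac{315}{2}\right) - 10} = \sqrt{\frac{291}{2} - 10} = \sqrt{\frac{271}{2}} = \frac{\sqrt{542}}{2} \approx 11.64$)
$\frac{-1171 - 4496}{\sqrt{627 + 604} + R} = \frac{-1171 - 4496}{\sqrt{627 + 604} + \frac{\sqrt{542}}{2}} = - \frac{5667}{\sqrt{1231} + \frac{\sqrt{542}}{2}}$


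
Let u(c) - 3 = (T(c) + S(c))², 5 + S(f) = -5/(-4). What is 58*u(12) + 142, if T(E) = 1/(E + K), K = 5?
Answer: 2557621/2312 ≈ 1106.2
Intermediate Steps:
S(f) = -15/4 (S(f) = -5 - 5/(-4) = -5 - 5*(-¼) = -5 + 5/4 = -15/4)
T(E) = 1/(5 + E) (T(E) = 1/(E + 5) = 1/(5 + E))
u(c) = 3 + (-15/4 + 1/(5 + c))² (u(c) = 3 + (1/(5 + c) - 15/4)² = 3 + (-15/4 + 1/(5 + c))²)
58*u(12) + 142 = 58*(3 + (71 + 15*12)²/(16*(5 + 12)²)) + 142 = 58*(3 + (1/16)*(71 + 180)²/17²) + 142 = 58*(3 + (1/16)*(1/289)*251²) + 142 = 58*(3 + (1/16)*(1/289)*63001) + 142 = 58*(3 + 63001/4624) + 142 = 58*(76873/4624) + 142 = 2229317/2312 + 142 = 2557621/2312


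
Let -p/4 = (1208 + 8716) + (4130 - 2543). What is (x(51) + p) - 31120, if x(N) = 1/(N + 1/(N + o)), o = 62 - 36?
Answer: -303100115/3928 ≈ -77164.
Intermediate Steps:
o = 26
p = -46044 (p = -4*((1208 + 8716) + (4130 - 2543)) = -4*(9924 + 1587) = -4*11511 = -46044)
x(N) = 1/(N + 1/(26 + N)) (x(N) = 1/(N + 1/(N + 26)) = 1/(N + 1/(26 + N)))
(x(51) + p) - 31120 = ((26 + 51)/(1 + 51**2 + 26*51) - 46044) - 31120 = (77/(1 + 2601 + 1326) - 46044) - 31120 = (77/3928 - 46044) - 31120 = -180860755/3928 - 31120 = -303100115/3928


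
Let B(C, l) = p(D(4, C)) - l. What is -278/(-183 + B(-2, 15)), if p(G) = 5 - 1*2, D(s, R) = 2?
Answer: 278/195 ≈ 1.4256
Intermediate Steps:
p(G) = 3 (p(G) = 5 - 2 = 3)
B(C, l) = 3 - l
-278/(-183 + B(-2, 15)) = -278/(-183 + (3 - 1*15)) = -278/(-183 + (3 - 15)) = -278/(-183 - 12) = -278/(-195) = -278*(-1/195) = 278/195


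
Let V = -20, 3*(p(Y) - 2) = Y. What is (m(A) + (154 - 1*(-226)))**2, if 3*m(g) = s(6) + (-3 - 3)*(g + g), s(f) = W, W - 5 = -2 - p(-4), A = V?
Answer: 17197609/81 ≈ 2.1232e+5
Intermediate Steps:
p(Y) = 2 + Y/3
A = -20
W = 7/3 (W = 5 + (-2 - (2 + (1/3)*(-4))) = 5 + (-2 - (2 - 4/3)) = 5 + (-2 - 1*2/3) = 5 + (-2 - 2/3) = 5 - 8/3 = 7/3 ≈ 2.3333)
s(f) = 7/3
m(g) = 7/9 - 4*g (m(g) = (7/3 + (-3 - 3)*(g + g))/3 = (7/3 - 12*g)/3 = 7/9 - 4*g)
(m(A) + (154 - 1*(-226)))**2 = ((7/9 - 4*(-20)) + (154 - 1*(-226)))**2 = ((7/9 + 80) + (154 + 226))**2 = (727/9 + 380)**2 = (4147/9)**2 = 17197609/81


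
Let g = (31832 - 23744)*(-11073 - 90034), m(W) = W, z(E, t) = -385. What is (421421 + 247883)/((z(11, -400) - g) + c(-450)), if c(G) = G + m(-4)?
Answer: 669304/817752577 ≈ 0.00081847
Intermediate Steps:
c(G) = -4 + G (c(G) = G - 4 = -4 + G)
g = -817753416 (g = 8088*(-101107) = -817753416)
(421421 + 247883)/((z(11, -400) - g) + c(-450)) = (421421 + 247883)/((-385 - 1*(-817753416)) + (-4 - 450)) = 669304/((-385 + 817753416) - 454) = 669304/(817753031 - 454) = 669304/817752577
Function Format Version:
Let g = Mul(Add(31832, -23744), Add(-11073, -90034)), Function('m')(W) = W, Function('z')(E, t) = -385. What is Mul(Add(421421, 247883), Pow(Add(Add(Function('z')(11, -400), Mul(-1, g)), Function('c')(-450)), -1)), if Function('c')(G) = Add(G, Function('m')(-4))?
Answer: Rational(669304, 817752577) ≈ 0.00081847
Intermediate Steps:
Function('c')(G) = Add(-4, G) (Function('c')(G) = Add(G, -4) = Add(-4, G))
g = -817753416 (g = Mul(8088, -101107) = -817753416)
Mul(Add(421421, 247883), Pow(Add(Add(Function('z')(11, -400), Mul(-1, g)), Function('c')(-450)), -1)) = Mul(Add(421421, 247883), Pow(Add(Add(-385, Mul(-1, -817753416)), Add(-4, -450)), -1)) = Mul(669304, Pow(Add(Add(-385, 817753416), -454), -1)) = Mul(669304, Pow(Add(817753031, -454), -1)) = Mul(669304, Pow(817752577, -1)) = Mul(669304, Rational(1, 817752577)) = Rational(669304, 817752577)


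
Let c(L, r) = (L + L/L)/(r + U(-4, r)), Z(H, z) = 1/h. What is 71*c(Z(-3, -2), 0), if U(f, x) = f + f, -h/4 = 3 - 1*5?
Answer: -639/64 ≈ -9.9844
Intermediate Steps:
h = 8 (h = -4*(3 - 1*5) = -4*(3 - 5) = -4*(-2) = 8)
U(f, x) = 2*f
Z(H, z) = 1/8
c(L, r) = (1 + L)/(-8 + r) (c(L, r) = (L + L/L)/(r + 2*(-4)) = (L + 1)/(r - 8) = (1 + L)/(-8 + r))
71*c(Z(-3, -2), 0) = 71*((1 + 1/8)/(-8 + 0)) = 71*((9/8)/(-8)) = 71*(-1/8*9/8) = 71*(-9/64) = -639/64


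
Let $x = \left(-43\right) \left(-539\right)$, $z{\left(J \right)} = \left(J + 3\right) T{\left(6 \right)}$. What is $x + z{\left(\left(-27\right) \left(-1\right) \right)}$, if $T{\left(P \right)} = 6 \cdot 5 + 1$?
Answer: $24107$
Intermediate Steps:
$T{\left(P \right)} = 31$ ($T{\left(P \right)} = 30 + 1 = 31$)
$z{\left(J \right)} = 93 + 31 J$ ($z{\left(J \right)} = \left(J + 3\right) 31 = \left(3 + J\right) 31 = 93 + 31 J$)
$x = 23177$
$x + z{\left(\left(-27\right) \left(-1\right) \right)} = 23177 + \left(93 + 31 \left(\left(-27\right) \left(-1\right)\right)\right) = 23177 + \left(93 + 31 \cdot 27\right) = 23177 + \left(93 + 837\right) = 23177 + 930 = 24107$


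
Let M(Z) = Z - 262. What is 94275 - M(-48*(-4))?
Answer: 94345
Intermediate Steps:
M(Z) = -262 + Z
94275 - M(-48*(-4)) = 94275 - (-262 - 48*(-4)) = 94275 - (-262 + 192) = 94275 - 1*(-70) = 94275 + 70 = 94345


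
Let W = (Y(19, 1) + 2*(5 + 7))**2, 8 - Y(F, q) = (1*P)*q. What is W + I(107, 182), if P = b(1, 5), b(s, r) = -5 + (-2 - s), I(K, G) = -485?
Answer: 1115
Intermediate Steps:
b(s, r) = -7 - s
P = -8 (P = -7 - 1*1 = -7 - 1 = -8)
Y(F, q) = 8 + 8*q (Y(F, q) = 8 - 1*(-8)*q = 8 - (-8)*q = 8 + 8*q)
W = 1600 (W = ((8 + 8*1) + 2*(5 + 7))**2 = ((8 + 8) + 2*12)**2 = (16 + 24)**2 = 40**2 = 1600)
W + I(107, 182) = 1600 - 485 = 1115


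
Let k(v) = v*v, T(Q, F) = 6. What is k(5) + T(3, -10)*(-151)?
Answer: -881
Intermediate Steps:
k(v) = v**2
k(5) + T(3, -10)*(-151) = 5**2 + 6*(-151) = 25 - 906 = -881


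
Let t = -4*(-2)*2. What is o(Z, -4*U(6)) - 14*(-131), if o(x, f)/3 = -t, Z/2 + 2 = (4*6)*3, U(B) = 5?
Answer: 1786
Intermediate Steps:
Z = 140 (Z = -4 + 2*((4*6)*3) = -4 + 2*(24*3) = -4 + 2*72 = -4 + 144 = 140)
t = 16 (t = 8*2 = 16)
o(x, f) = -48 (o(x, f) = 3*(-1*16) = 3*(-16) = -48)
o(Z, -4*U(6)) - 14*(-131) = -48 - 14*(-131) = -48 + 1834 = 1786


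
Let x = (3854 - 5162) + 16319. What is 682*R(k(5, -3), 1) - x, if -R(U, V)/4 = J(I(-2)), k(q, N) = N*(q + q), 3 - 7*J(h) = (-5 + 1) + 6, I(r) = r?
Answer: -107805/7 ≈ -15401.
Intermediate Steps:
J(h) = ⅐ (J(h) = 3/7 - ((-5 + 1) + 6)/7 = 3/7 - (-4 + 6)/7 = 3/7 - ⅐*2 = 3/7 - 2/7 = ⅐)
k(q, N) = 2*N*q (k(q, N) = N*(2*q) = 2*N*q)
R(U, V) = -4/7 (R(U, V) = -4*⅐ = -4/7)
x = 15011 (x = -1308 + 16319 = 15011)
682*R(k(5, -3), 1) - x = 682*(-4/7) - 1*15011 = -2728/7 - 15011 = -107805/7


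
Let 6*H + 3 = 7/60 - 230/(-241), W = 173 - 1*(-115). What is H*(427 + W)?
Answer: -3988699/17352 ≈ -229.87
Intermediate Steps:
W = 288 (W = 173 + 115 = 288)
H = -27893/86760 (H = -1/2 + (7/60 - 230/(-241))/6 = -1/2 + (7*(1/60) - 230*(-1/241))/6 = -1/2 + (7/60 + 230/241)/6 = -1/2 + (1/6)*(15487/14460) = -1/2 + 15487/86760 = -27893/86760 ≈ -0.32150)
H*(427 + W) = -27893*(427 + 288)/86760 = -27893/86760*715 = -3988699/17352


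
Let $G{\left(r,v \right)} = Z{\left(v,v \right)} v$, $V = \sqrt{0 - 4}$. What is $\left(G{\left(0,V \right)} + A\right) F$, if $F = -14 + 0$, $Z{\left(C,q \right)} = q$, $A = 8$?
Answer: $-56$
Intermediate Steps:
$V = 2 i$ ($V = \sqrt{-4} = 2 i \approx 2.0 i$)
$F = -14$
$G{\left(r,v \right)} = v^{2}$ ($G{\left(r,v \right)} = v v = v^{2}$)
$\left(G{\left(0,V \right)} + A\right) F = \left(\left(2 i\right)^{2} + 8\right) \left(-14\right) = \left(-4 + 8\right) \left(-14\right) = 4 \left(-14\right) = -56$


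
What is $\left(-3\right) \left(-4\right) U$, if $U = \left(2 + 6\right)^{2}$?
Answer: $768$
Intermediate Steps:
$U = 64$ ($U = 8^{2} = 64$)
$\left(-3\right) \left(-4\right) U = \left(-3\right) \left(-4\right) 64 = 12 \cdot 64 = 768$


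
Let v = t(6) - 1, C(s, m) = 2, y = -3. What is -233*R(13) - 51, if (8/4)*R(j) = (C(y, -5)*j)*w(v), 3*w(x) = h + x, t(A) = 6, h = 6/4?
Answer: -39683/6 ≈ -6613.8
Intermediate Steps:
h = 3/2 (h = 6*(1/4) = 3/2 ≈ 1.5000)
v = 5 (v = 6 - 1 = 5)
w(x) = 1/2 + x/3 (w(x) = (3/2 + x)/3 = 1/2 + x/3)
R(j) = 13*j/6 (R(j) = ((2*j)*(1/2 + (1/3)*5))/2 = ((2*j)*(1/2 + 5/3))/2 = ((2*j)*(13/6))/2 = (13*j/3)/2 = 13*j/6)
-233*R(13) - 51 = -3029*13/6 - 51 = -233*169/6 - 51 = -39377/6 - 51 = -39683/6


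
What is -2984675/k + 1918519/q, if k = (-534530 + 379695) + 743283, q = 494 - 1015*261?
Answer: -1918159416687/155598008608 ≈ -12.328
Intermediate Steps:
q = -264421 (q = 494 - 264915 = -264421)
k = 588448 (k = -154835 + 743283 = 588448)
-2984675/k + 1918519/q = -2984675/588448 + 1918519/(-264421) = -2984675*1/588448 + 1918519*(-1/264421) = -2984675/588448 - 1918519/264421 = -1918159416687/155598008608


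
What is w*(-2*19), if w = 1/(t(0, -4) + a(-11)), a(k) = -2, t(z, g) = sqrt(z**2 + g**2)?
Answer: -19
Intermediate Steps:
t(z, g) = sqrt(g**2 + z**2)
w = 1/2 (w = 1/(sqrt((-4)**2 + 0**2) - 2) = 1/(sqrt(16 + 0) - 2) = 1/(sqrt(16) - 2) = 1/(4 - 2) = 1/2 ≈ 0.50000)
w*(-2*19) = (-2*19)/2 = (1/2)*(-38) = -19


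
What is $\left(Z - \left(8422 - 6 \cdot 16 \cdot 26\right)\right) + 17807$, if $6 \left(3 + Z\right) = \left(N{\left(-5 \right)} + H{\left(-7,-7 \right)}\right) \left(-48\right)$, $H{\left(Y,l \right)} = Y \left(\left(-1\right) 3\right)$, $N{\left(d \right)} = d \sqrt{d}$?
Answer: $11710 + 40 i \sqrt{5} \approx 11710.0 + 89.443 i$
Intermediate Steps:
$N{\left(d \right)} = d^{\frac{3}{2}}$
$H{\left(Y,l \right)} = - 3 Y$ ($H{\left(Y,l \right)} = Y \left(-3\right) = - 3 Y$)
$Z = -171 + 40 i \sqrt{5}$ ($Z = -3 + \frac{\left(\left(-5\right)^{\frac{3}{2}} - -21\right) \left(-48\right)}{6} = -3 + \frac{\left(- 5 i \sqrt{5} + 21\right) \left(-48\right)}{6} = -3 + \frac{\left(21 - 5 i \sqrt{5}\right) \left(-48\right)}{6} = -3 + \frac{-1008 + 240 i \sqrt{5}}{6} = -3 - \left(168 - 40 i \sqrt{5}\right) = -171 + 40 i \sqrt{5} \approx -171.0 + 89.443 i$)
$\left(Z - \left(8422 - 6 \cdot 16 \cdot 26\right)\right) + 17807 = \left(\left(-171 + 40 i \sqrt{5}\right) - \left(8422 - 6 \cdot 16 \cdot 26\right)\right) + 17807 = \left(\left(-171 + 40 i \sqrt{5}\right) + \left(96 \cdot 26 - 8422\right)\right) + 17807 = \left(\left(-171 + 40 i \sqrt{5}\right) + \left(2496 - 8422\right)\right) + 17807 = \left(\left(-171 + 40 i \sqrt{5}\right) - 5926\right) + 17807 = \left(-6097 + 40 i \sqrt{5}\right) + 17807 = 11710 + 40 i \sqrt{5}$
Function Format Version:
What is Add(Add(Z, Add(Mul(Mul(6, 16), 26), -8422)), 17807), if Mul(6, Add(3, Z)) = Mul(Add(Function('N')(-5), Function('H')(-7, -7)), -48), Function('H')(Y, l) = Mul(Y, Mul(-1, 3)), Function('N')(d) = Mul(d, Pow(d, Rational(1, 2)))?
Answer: Add(11710, Mul(40, I, Pow(5, Rational(1, 2)))) ≈ Add(11710., Mul(89.443, I))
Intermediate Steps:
Function('N')(d) = Pow(d, Rational(3, 2))
Function('H')(Y, l) = Mul(-3, Y) (Function('H')(Y, l) = Mul(Y, -3) = Mul(-3, Y))
Z = Add(-171, Mul(40, I, Pow(5, Rational(1, 2)))) (Z = Add(-3, Mul(Rational(1, 6), Mul(Add(Pow(-5, Rational(3, 2)), Mul(-3, -7)), -48))) = Add(-3, Mul(Rational(1, 6), Mul(Add(Mul(-5, I, Pow(5, Rational(1, 2))), 21), -48))) = Add(-3, Mul(Rational(1, 6), Mul(Add(21, Mul(-5, I, Pow(5, Rational(1, 2)))), -48))) = Add(-3, Mul(Rational(1, 6), Add(-1008, Mul(240, I, Pow(5, Rational(1, 2)))))) = Add(-3, Add(-168, Mul(40, I, Pow(5, Rational(1, 2))))) = Add(-171, Mul(40, I, Pow(5, Rational(1, 2)))) ≈ Add(-171.00, Mul(89.443, I)))
Add(Add(Z, Add(Mul(Mul(6, 16), 26), -8422)), 17807) = Add(Add(Add(-171, Mul(40, I, Pow(5, Rational(1, 2)))), Add(Mul(Mul(6, 16), 26), -8422)), 17807) = Add(Add(Add(-171, Mul(40, I, Pow(5, Rational(1, 2)))), Add(Mul(96, 26), -8422)), 17807) = Add(Add(Add(-171, Mul(40, I, Pow(5, Rational(1, 2)))), Add(2496, -8422)), 17807) = Add(Add(Add(-171, Mul(40, I, Pow(5, Rational(1, 2)))), -5926), 17807) = Add(Add(-6097, Mul(40, I, Pow(5, Rational(1, 2)))), 17807) = Add(11710, Mul(40, I, Pow(5, Rational(1, 2))))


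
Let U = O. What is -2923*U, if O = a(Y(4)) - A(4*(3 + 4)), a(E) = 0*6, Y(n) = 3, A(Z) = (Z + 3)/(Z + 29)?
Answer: 90613/57 ≈ 1589.7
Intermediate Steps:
A(Z) = (3 + Z)/(29 + Z)
a(E) = 0
O = -31/57 (O = 0 - (3 + 4*(3 + 4))/(29 + 4*(3 + 4)) = 0 - (3 + 4*7)/(29 + 4*7) = 0 - (3 + 28)/(29 + 28) = 0 - 31/57 = -31/57 ≈ -0.54386)
U = -31/57 ≈ -0.54386
-2923*U = -2923*(-31/57) = 90613/57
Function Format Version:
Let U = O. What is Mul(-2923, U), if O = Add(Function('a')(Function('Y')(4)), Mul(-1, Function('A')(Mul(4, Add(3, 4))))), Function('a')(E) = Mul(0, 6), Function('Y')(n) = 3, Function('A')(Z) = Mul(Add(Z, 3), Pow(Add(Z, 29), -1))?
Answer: Rational(90613, 57) ≈ 1589.7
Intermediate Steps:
Function('A')(Z) = Mul(Pow(Add(29, Z), -1), Add(3, Z)) (Function('A')(Z) = Mul(Add(3, Z), Pow(Add(29, Z), -1)) = Mul(Pow(Add(29, Z), -1), Add(3, Z)))
Function('a')(E) = 0
O = Rational(-31, 57) (O = Add(0, Mul(-1, Mul(Pow(Add(29, Mul(4, Add(3, 4))), -1), Add(3, Mul(4, Add(3, 4)))))) = Add(0, Mul(-1, Mul(Pow(Add(29, Mul(4, 7)), -1), Add(3, Mul(4, 7))))) = Add(0, Mul(-1, Mul(Pow(Add(29, 28), -1), Add(3, 28)))) = Add(0, Mul(-1, Mul(Pow(57, -1), 31))) = Add(0, Mul(-1, Mul(Rational(1, 57), 31))) = Add(0, Mul(-1, Rational(31, 57))) = Add(0, Rational(-31, 57)) = Rational(-31, 57) ≈ -0.54386)
U = Rational(-31, 57) ≈ -0.54386
Mul(-2923, U) = Mul(-2923, Rational(-31, 57)) = Rational(90613, 57)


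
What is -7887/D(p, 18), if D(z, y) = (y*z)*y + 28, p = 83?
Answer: -7887/26920 ≈ -0.29298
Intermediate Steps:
D(z, y) = 28 + z*y² (D(z, y) = z*y² + 28 = 28 + z*y²)
-7887/D(p, 18) = -7887/(28 + 83*18²) = -7887/(28 + 83*324) = -7887/(28 + 26892) = -7887/26920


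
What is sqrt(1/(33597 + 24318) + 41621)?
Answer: 2*sqrt(430873338610)/6435 ≈ 204.01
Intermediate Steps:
sqrt(1/(33597 + 24318) + 41621) = sqrt(1/57915 + 41621) = sqrt(2410480216/57915) = 2*sqrt(430873338610)/6435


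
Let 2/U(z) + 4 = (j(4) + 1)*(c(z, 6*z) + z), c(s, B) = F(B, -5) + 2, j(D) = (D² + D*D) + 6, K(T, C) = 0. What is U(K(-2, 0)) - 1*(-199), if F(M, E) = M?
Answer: 7364/37 ≈ 199.03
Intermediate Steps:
j(D) = 6 + 2*D² (j(D) = (D² + D²) + 6 = 2*D² + 6 = 6 + 2*D²)
c(s, B) = 2 + B (c(s, B) = B + 2 = 2 + B)
U(z) = 2/(74 + 273*z) (U(z) = 2/(-4 + ((6 + 2*4²) + 1)*((2 + 6*z) + z)) = 2/(-4 + ((6 + 2*16) + 1)*(2 + 7*z)) = 2/(-4 + ((6 + 32) + 1)*(2 + 7*z)) = 2/(-4 + (38 + 1)*(2 + 7*z)) = 2/(-4 + 39*(2 + 7*z)) = 2/(-4 + (78 + 273*z)) = 2/(74 + 273*z))
U(K(-2, 0)) - 1*(-199) = 2/(74 + 273*0) - 1*(-199) = 2/(74 + 0) + 199 = 2/74 + 199 = 2*(1/74) + 199 = 1/37 + 199 = 7364/37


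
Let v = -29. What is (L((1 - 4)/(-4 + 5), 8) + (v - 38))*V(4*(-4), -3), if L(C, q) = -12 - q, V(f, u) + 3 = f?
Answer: 1653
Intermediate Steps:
V(f, u) = -3 + f
(L((1 - 4)/(-4 + 5), 8) + (v - 38))*V(4*(-4), -3) = ((-12 - 1*8) + (-29 - 38))*(-3 + 4*(-4)) = ((-12 - 8) - 67)*(-3 - 16) = (-20 - 67)*(-19) = -87*(-19) = 1653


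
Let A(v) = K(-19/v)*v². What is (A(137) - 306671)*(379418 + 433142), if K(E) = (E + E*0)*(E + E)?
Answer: -248601919440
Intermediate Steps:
K(E) = 2*E² (K(E) = (E + 0)*(2*E) = E*(2*E) = 2*E²)
A(v) = 722 (A(v) = (2*(-19/v)²)*v² = (2*(361/v²))*v² = (722/v²)*v² = 722)
(A(137) - 306671)*(379418 + 433142) = (722 - 306671)*(379418 + 433142) = -305949*812560 = -248601919440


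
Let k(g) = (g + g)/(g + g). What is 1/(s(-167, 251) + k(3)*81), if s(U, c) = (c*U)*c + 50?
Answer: -1/10521036 ≈ -9.5048e-8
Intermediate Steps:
s(U, c) = 50 + U*c² (s(U, c) = (U*c)*c + 50 = U*c² + 50 = 50 + U*c²)
k(g) = 1 (k(g) = (2*g)/((2*g)) = (2*g)*(1/(2*g)) = 1)
1/(s(-167, 251) + k(3)*81) = 1/((50 - 167*251²) + 1*81) = 1/((50 - 167*63001) + 81) = 1/((50 - 10521167) + 81) = 1/(-10521117 + 81) = 1/(-10521036) = -1/10521036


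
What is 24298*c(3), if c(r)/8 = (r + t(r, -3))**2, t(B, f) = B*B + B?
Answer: 43736400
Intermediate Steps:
t(B, f) = B + B**2 (t(B, f) = B**2 + B = B + B**2)
c(r) = 8*(r + r*(1 + r))**2
24298*c(3) = 24298*(8*3**2*(2 + 3)**2) = 24298*(8*9*5**2) = 24298*(8*9*25) = 24298*1800 = 43736400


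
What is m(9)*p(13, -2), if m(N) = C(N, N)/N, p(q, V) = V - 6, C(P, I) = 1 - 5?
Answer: 32/9 ≈ 3.5556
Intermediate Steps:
C(P, I) = -4
p(q, V) = -6 + V
m(N) = -4/N
m(9)*p(13, -2) = (-4/9)*(-6 - 2) = -4*⅑*(-8) = -4/9*(-8) = 32/9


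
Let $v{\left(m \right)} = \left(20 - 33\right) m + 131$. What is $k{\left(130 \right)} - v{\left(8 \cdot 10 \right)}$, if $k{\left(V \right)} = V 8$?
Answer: $1949$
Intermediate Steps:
$k{\left(V \right)} = 8 V$
$v{\left(m \right)} = 131 - 13 m$ ($v{\left(m \right)} = - 13 m + 131 = 131 - 13 m$)
$k{\left(130 \right)} - v{\left(8 \cdot 10 \right)} = 8 \cdot 130 - \left(131 - 13 \cdot 8 \cdot 10\right) = 1040 - \left(131 - 1040\right) = 1040 - -909 = 1040 + 909 = 1949$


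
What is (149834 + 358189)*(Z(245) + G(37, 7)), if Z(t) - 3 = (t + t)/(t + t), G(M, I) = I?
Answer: 5588253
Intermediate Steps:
Z(t) = 4 (Z(t) = 3 + (t + t)/(t + t) = 3 + (2*t)/((2*t)) = 3 + (2*t)*(1/(2*t)) = 3 + 1 = 4)
(149834 + 358189)*(Z(245) + G(37, 7)) = (149834 + 358189)*(4 + 7) = 508023*11 = 5588253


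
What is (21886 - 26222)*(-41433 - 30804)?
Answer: 313219632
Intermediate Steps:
(21886 - 26222)*(-41433 - 30804) = -4336*(-72237) = 313219632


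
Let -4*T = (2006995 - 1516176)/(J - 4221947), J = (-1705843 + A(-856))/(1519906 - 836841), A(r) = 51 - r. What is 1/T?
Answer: 11535463729964/335261280235 ≈ 34.407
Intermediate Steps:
J = -1704936/683065 (J = (-1705843 + (51 - 1*(-856)))/(1519906 - 836841) = (-1705843 + (51 + 856))/683065 = (-1705843 + 907)*(1/683065) = -1704936*1/683065 = -1704936/683065 ≈ -2.4960)
T = 335261280235/11535463729964 (T = -(2006995 - 1516176)/(4*(-1704936/683065 - 4221947)) = -490819/(4*(-2883865932491/683065)) = -490819*(-683065)/(4*2883865932491) = -¼*(-335261280235/2883865932491) = 335261280235/11535463729964 ≈ 0.029064)
1/T = 1/(335261280235/11535463729964) = 11535463729964/335261280235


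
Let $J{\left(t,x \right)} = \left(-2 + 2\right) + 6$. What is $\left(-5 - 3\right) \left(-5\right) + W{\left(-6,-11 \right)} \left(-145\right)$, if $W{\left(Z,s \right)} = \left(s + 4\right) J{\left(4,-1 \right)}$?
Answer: $6130$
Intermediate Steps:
$J{\left(t,x \right)} = 6$ ($J{\left(t,x \right)} = 0 + 6 = 6$)
$W{\left(Z,s \right)} = 24 + 6 s$ ($W{\left(Z,s \right)} = \left(s + 4\right) 6 = \left(4 + s\right) 6 = 24 + 6 s$)
$\left(-5 - 3\right) \left(-5\right) + W{\left(-6,-11 \right)} \left(-145\right) = \left(-5 - 3\right) \left(-5\right) + \left(24 + 6 \left(-11\right)\right) \left(-145\right) = \left(-8\right) \left(-5\right) + \left(24 - 66\right) \left(-145\right) = 40 - -6090 = 40 + 6090 = 6130$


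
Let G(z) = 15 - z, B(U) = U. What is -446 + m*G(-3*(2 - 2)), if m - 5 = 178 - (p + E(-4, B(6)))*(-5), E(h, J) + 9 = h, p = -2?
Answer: 1174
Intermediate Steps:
E(h, J) = -9 + h
m = 108 (m = 5 + (178 - (-2 + (-9 - 4))*(-5)) = 5 + (178 - (-2 - 13)*(-5)) = 5 + (178 - (-15)*(-5)) = 5 + (178 - 1*75) = 5 + (178 - 75) = 5 + 103 = 108)
-446 + m*G(-3*(2 - 2)) = -446 + 108*(15 - (-3)*(2 - 2)) = -446 + 108*(15 - (-3)*0) = -446 + 108*(15 - 1*0) = -446 + 108*(15 + 0) = -446 + 108*15 = -446 + 1620 = 1174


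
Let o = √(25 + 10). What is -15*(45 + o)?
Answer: -675 - 15*√35 ≈ -763.74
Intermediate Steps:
o = √35 ≈ 5.9161
-15*(45 + o) = -15*(45 + √35) = -675 - 15*√35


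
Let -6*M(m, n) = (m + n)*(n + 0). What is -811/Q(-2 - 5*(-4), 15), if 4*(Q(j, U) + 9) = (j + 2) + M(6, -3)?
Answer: 6488/29 ≈ 223.72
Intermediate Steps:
M(m, n) = -n*(m + n)/6 (M(m, n) = -(m + n)*(n + 0)/6 = -(m + n)*n/6 = -n*(m + n)/6)
Q(j, U) = -65/8 + j/4 (Q(j, U) = -9 + ((j + 2) - ⅙*(-3)*(6 - 3))/4 = -9 + ((2 + j) - ⅙*(-3)*3)/4 = -9 + ((2 + j) + 3/2)/4 = -9 + (7/2 + j)/4 = -9 + (7/8 + j/4) = -65/8 + j/4)
-811/Q(-2 - 5*(-4), 15) = -811/(-65/8 + (-2 - 5*(-4))/4) = -811/(-65/8 + (-2 + 20)/4) = -811/(-65/8 + (¼)*18) = -811/(-65/8 + 9/2) = -811/(-29/8) = -811*(-8/29) = 6488/29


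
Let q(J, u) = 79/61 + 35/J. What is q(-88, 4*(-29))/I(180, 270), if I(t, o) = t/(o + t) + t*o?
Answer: 24085/1304434736 ≈ 1.8464e-5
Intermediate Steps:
q(J, u) = 79/61 + 35/J (q(J, u) = 79*(1/61) + 35/J = 79/61 + 35/J)
I(t, o) = o*t + t/(o + t) (I(t, o) = t/(o + t) + o*t = o*t + t/(o + t))
q(-88, 4*(-29))/I(180, 270) = (79/61 + 35/(-88))/((180*(1 + 270**2 + 270*180)/(270 + 180))) = (79/61 + 35*(-1/88))/((180*(1 + 72900 + 48600)/450)) = (79/61 - 35/88)/((180*(1/450)*121501)) = 4817/(5368*(243002/5)) = (4817/5368)*(5/243002) = 24085/1304434736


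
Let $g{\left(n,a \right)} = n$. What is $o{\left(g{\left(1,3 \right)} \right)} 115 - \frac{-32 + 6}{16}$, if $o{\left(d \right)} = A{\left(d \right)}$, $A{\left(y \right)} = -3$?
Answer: $- \frac{2747}{8} \approx -343.38$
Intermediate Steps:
$o{\left(d \right)} = -3$
$o{\left(g{\left(1,3 \right)} \right)} 115 - \frac{-32 + 6}{16} = \left(-3\right) 115 - \frac{-32 + 6}{16} = -345 - \left(-26\right) \frac{1}{16} = -345 - - \frac{13}{8} = -345 + \frac{13}{8} = - \frac{2747}{8}$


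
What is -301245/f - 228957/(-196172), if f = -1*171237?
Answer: 32767247983/11197301588 ≈ 2.9264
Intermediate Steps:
f = -171237
-301245/f - 228957/(-196172) = -301245/(-171237) - 228957/(-196172) = -301245*(-1/171237) - 228957*(-1/196172) = 100415/57079 + 228957/196172 = 32767247983/11197301588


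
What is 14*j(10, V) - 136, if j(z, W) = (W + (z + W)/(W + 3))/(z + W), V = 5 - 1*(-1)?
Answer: -4651/36 ≈ -129.19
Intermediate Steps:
V = 6 (V = 5 + 1 = 6)
j(z, W) = (W + (W + z)/(3 + W))/(W + z)
14*j(10, V) - 136 = 14*((10 + 6**2 + 4*6)/(6**2 + 3*6 + 3*10 + 6*10)) - 136 = 14*((10 + 36 + 24)/(36 + 18 + 30 + 60)) - 136 = 14*(70/144) - 136 = 14*((1/144)*70) - 136 = 14*(35/72) - 136 = 245/36 - 136 = -4651/36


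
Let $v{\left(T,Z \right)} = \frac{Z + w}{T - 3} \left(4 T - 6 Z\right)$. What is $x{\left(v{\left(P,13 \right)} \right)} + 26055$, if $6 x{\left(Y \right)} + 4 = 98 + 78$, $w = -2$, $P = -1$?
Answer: $\frac{78251}{3} \approx 26084.0$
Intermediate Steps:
$v{\left(T,Z \right)} = \frac{\left(-2 + Z\right) \left(- 6 Z + 4 T\right)}{-3 + T}$ ($v{\left(T,Z \right)} = \frac{Z - 2}{T - 3} \left(4 T - 6 Z\right) = \frac{-2 + Z}{-3 + T} \left(- 6 Z + 4 T\right) = \frac{\left(-2 + Z\right) \left(- 6 Z + 4 T\right)}{-3 + T}$)
$x{\left(Y \right)} = \frac{86}{3}$ ($x{\left(Y \right)} = - \frac{2}{3} + \frac{98 + 78}{6} = - \frac{2}{3} + \frac{1}{6} \cdot 176 = - \frac{2}{3} + \frac{88}{3} = \frac{86}{3}$)
$x{\left(v{\left(P,13 \right)} \right)} + 26055 = \frac{86}{3} + 26055 = \frac{78251}{3}$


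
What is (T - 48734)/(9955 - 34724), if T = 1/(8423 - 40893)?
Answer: 1582392981/804249430 ≈ 1.9675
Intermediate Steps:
T = -1/32470 (T = 1/(-32470) = -1/32470 ≈ -3.0798e-5)
(T - 48734)/(9955 - 34724) = (-1/32470 - 48734)/(9955 - 34724) = -1582392981/32470/(-24769) = -1582392981/32470*(-1/24769) = 1582392981/804249430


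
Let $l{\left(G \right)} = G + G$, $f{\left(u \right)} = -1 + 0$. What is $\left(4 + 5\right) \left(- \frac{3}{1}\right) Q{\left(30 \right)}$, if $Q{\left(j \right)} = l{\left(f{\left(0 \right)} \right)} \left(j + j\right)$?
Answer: $3240$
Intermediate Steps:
$f{\left(u \right)} = -1$
$l{\left(G \right)} = 2 G$
$Q{\left(j \right)} = - 4 j$ ($Q{\left(j \right)} = 2 \left(-1\right) \left(j + j\right) = - 2 \cdot 2 j = - 4 j$)
$\left(4 + 5\right) \left(- \frac{3}{1}\right) Q{\left(30 \right)} = \left(4 + 5\right) \left(- \frac{3}{1}\right) \left(\left(-4\right) 30\right) = 9 \left(\left(-3\right) 1\right) \left(-120\right) = 9 \left(-3\right) \left(-120\right) = \left(-27\right) \left(-120\right) = 3240$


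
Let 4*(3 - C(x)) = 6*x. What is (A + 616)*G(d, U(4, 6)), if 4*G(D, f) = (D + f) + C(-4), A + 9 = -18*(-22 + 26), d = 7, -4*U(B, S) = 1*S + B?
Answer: 14445/8 ≈ 1805.6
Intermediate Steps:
C(x) = 3 - 3*x/2
U(B, S) = -B/4 - S/4 (U(B, S) = -(1*S + B)/4 = -(S + B)/4 = -(B + S)/4 = -B/4 - S/4)
A = -81 (A = -9 - 18*(-22 + 26) = -9 - 18*4 = -9 - 72 = -81)
G(D, f) = 9/4 + D/4 + f/4 (G(D, f) = ((D + f) + (3 - 3/2*(-4)))/4 = ((D + f) + (3 + 6))/4 = ((D + f) + 9)/4 = (9 + D + f)/4 = 9/4 + D/4 + f/4)
(A + 616)*G(d, U(4, 6)) = (-81 + 616)*(9/4 + (1/4)*7 + (-1/4*4 - 1/4*6)/4) = 535*(9/4 + 7/4 + (-1 - 3/2)/4) = 535*(9/4 + 7/4 + (1/4)*(-5/2)) = 535*(9/4 + 7/4 - 5/8) = 535*(27/8) = 14445/8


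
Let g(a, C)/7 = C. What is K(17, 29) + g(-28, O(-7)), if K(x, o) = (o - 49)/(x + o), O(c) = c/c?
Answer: 151/23 ≈ 6.5652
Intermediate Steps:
O(c) = 1
g(a, C) = 7*C
K(x, o) = (-49 + o)/(o + x)
K(17, 29) + g(-28, O(-7)) = (-49 + 29)/(29 + 17) + 7*1 = -20/46 + 7 = (1/46)*(-20) + 7 = -10/23 + 7 = 151/23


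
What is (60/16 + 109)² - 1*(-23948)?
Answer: 586569/16 ≈ 36661.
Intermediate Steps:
(60/16 + 109)² - 1*(-23948) = (60*(1/16) + 109)² + 23948 = (15/4 + 109)² + 23948 = (451/4)² + 23948 = 203401/16 + 23948 = 586569/16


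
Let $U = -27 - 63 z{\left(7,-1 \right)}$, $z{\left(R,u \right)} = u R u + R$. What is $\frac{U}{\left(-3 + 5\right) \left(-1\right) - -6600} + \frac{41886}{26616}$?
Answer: $\frac{21014157}{14634364} \approx 1.4359$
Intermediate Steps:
$z{\left(R,u \right)} = R + R u^{2}$ ($z{\left(R,u \right)} = R u u + R = R u^{2} + R = R + R u^{2}$)
$U = -909$ ($U = -27 - 63 \cdot 7 \left(1 + \left(-1\right)^{2}\right) = -27 - 63 \cdot 7 \left(1 + 1\right) = -27 - 63 \cdot 7 \cdot 2 = -27 - 882 = -909$)
$\frac{U}{\left(-3 + 5\right) \left(-1\right) - -6600} + \frac{41886}{26616} = - \frac{909}{\left(-3 + 5\right) \left(-1\right) - -6600} + \frac{41886}{26616} = - \frac{909}{2 \left(-1\right) + 6600} + 41886 \cdot \frac{1}{26616} = - \frac{909}{-2 + 6600} + \frac{6981}{4436} = - \frac{909}{6598} + \frac{6981}{4436} = \frac{21014157}{14634364}$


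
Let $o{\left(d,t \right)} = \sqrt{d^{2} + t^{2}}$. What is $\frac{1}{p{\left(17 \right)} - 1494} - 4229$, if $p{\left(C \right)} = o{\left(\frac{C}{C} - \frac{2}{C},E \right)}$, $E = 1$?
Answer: $- \frac{1363975124288}{322528945} - \frac{17 \sqrt{514}}{645057890} \approx -4229.0$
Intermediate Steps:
$p{\left(C \right)} = \sqrt{1 + \left(1 - \frac{2}{C}\right)^{2}}$ ($p{\left(C \right)} = \sqrt{\left(\frac{C}{C} - \frac{2}{C}\right)^{2} + 1^{2}} = \sqrt{\left(1 - \frac{2}{C}\right)^{2} + 1} = \sqrt{1 + \left(1 - \frac{2}{C}\right)^{2}}$)
$\frac{1}{p{\left(17 \right)} - 1494} - 4229 = \frac{1}{\sqrt{2 - \frac{4}{17} + \frac{4}{289}} - 1494} - 4229 = \frac{1}{\sqrt{\frac{514}{289}} - 1494} - 4229 = \frac{1}{\frac{\sqrt{514}}{17} - 1494} - 4229 = \frac{1}{-1494 + \frac{\sqrt{514}}{17}} - 4229 = -4229 + \frac{1}{-1494 + \frac{\sqrt{514}}{17}}$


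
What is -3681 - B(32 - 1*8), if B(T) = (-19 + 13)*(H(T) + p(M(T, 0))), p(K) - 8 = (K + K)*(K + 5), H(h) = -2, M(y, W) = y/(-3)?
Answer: -3357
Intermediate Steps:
M(y, W) = -y/3 (M(y, W) = y*(-1/3) = -y/3)
p(K) = 8 + 2*K*(5 + K) (p(K) = 8 + (K + K)*(K + 5) = 8 + (2*K)*(5 + K) = 8 + 2*K*(5 + K))
B(T) = -36 + 20*T - 4*T**2/3 (B(T) = (-19 + 13)*(-2 + (8 + 2*(-T/3)**2 + 10*(-T/3))) = -6*(-2 + (8 + 2*(T**2/9) - 10*T/3)) = -6*(-2 + (8 + 2*T**2/9 - 10*T/3)) = -6*(-2 + (8 - 10*T/3 + 2*T**2/9)) = -6*(6 - 10*T/3 + 2*T**2/9) = -36 + 20*T - 4*T**2/3)
-3681 - B(32 - 1*8) = -3681 - (-36 + 20*(32 - 1*8) - 4*(32 - 1*8)**2/3) = -3681 - (-36 + 20*(32 - 8) - 4*(32 - 8)**2/3) = -3681 - (-36 + 20*24 - 4/3*24**2) = -3681 - (-36 + 480 - 4/3*576) = -3681 - (-36 + 480 - 768) = -3681 - 1*(-324) = -3681 + 324 = -3357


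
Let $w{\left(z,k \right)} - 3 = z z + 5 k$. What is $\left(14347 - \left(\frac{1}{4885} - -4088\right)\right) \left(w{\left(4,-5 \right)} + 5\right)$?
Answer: $- \frac{50115214}{4885} \approx -10259.0$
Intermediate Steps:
$w{\left(z,k \right)} = 3 + z^{2} + 5 k$ ($w{\left(z,k \right)} = 3 + \left(z z + 5 k\right) = 3 + \left(z^{2} + 5 k\right) = 3 + z^{2} + 5 k$)
$\left(14347 - \left(\frac{1}{4885} - -4088\right)\right) \left(w{\left(4,-5 \right)} + 5\right) = \left(14347 - \left(\frac{1}{4885} - -4088\right)\right) \left(\left(3 + 4^{2} + 5 \left(-5\right)\right) + 5\right) = \left(14347 - \left(\frac{1}{4885} + 4088\right)\right) \left(\left(3 + 16 - 25\right) + 5\right) = \left(14347 - \frac{19969881}{4885}\right) \left(-6 + 5\right) = \left(14347 - \frac{19969881}{4885}\right) \left(-1\right) = \frac{50115214}{4885} \left(-1\right) = - \frac{50115214}{4885}$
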